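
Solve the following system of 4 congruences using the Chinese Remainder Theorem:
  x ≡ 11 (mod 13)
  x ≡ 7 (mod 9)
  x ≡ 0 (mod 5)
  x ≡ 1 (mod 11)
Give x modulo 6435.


Product of moduli M = 13 · 9 · 5 · 11 = 6435.
Merge one congruence at a time:
  Start: x ≡ 11 (mod 13).
  Combine with x ≡ 7 (mod 9); new modulus lcm = 117.
    Write x = 11 + 13·t and substitute into x ≡ 7 (mod 9): 13·t ≡ 7 − 11 = -4 (mod 9).
    Reduce coefficients mod 9: 4·t ≡ 5 (mod 9).
    The inverse of 4 mod 9 is 7 (since 4·7 = 28 = 3·9 + 1), so t ≡ 7·5 = 35 ≡ 8 (mod 9).
    Then x = 11 + 13·8 = 115, valid modulo lcm(13, 9) = 117: x ≡ 115 (mod 117).
  Combine with x ≡ 0 (mod 5); new modulus lcm = 585.
    Write x = 115 + 117·t and substitute into x ≡ 0 (mod 5): 117·t ≡ 0 − 115 = -115 (mod 5).
    Reduce coefficients mod 5: 2·t ≡ 0 (mod 5).
    The inverse of 2 mod 5 is 3 (since 2·3 = 6 = 1·5 + 1), so t ≡ 3·0 = 0 ≡ 0 (mod 5).
    Then x = 115 + 117·0 = 115, valid modulo lcm(117, 5) = 585: x ≡ 115 (mod 585).
  Combine with x ≡ 1 (mod 11); new modulus lcm = 6435.
    Write x = 115 + 585·t and substitute into x ≡ 1 (mod 11): 585·t ≡ 1 − 115 = -114 (mod 11).
    Reduce coefficients mod 11: 2·t ≡ 7 (mod 11).
    The inverse of 2 mod 11 is 6 (since 2·6 = 12 = 1·11 + 1), so t ≡ 6·7 = 42 ≡ 9 (mod 11).
    Then x = 115 + 585·9 = 5380, valid modulo lcm(585, 11) = 6435: x ≡ 5380 (mod 6435).
Verify against each original: 5380 mod 13 = 11, 5380 mod 9 = 7, 5380 mod 5 = 0, 5380 mod 11 = 1.

x ≡ 5380 (mod 6435).


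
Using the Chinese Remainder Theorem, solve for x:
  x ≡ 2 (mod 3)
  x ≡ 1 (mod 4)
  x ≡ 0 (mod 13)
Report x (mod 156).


Moduli 3, 4, 13 are pairwise coprime; by CRT there is a unique solution modulo M = 3 · 4 · 13 = 156.
Solve pairwise, accumulating the modulus:
  Start with x ≡ 2 (mod 3).
  Combine with x ≡ 1 (mod 4): since gcd(3, 4) = 1, we get a unique residue mod 12.
    Write x = 2 + 3·t and substitute into x ≡ 1 (mod 4): 3·t ≡ 1 − 2 = -1 (mod 4).
    Reduce coefficients mod 4: 3·t ≡ 3 (mod 4).
    The inverse of 3 mod 4 is 3 (since 3·3 = 9 = 2·4 + 1), so t ≡ 3·3 = 9 ≡ 1 (mod 4).
    Then x = 2 + 3·1 = 5, valid modulo lcm(3, 4) = 12: x ≡ 5 (mod 12).
  Combine with x ≡ 0 (mod 13): since gcd(12, 13) = 1, we get a unique residue mod 156.
    Write x = 5 + 12·t and substitute into x ≡ 0 (mod 13): 12·t ≡ 0 − 5 = -5 (mod 13).
    Reduce coefficients mod 13: 12·t ≡ 8 (mod 13).
    The inverse of 12 mod 13 is 12 (since 12·12 = 144 = 11·13 + 1), so t ≡ 12·8 = 96 ≡ 5 (mod 13).
    Then x = 5 + 12·5 = 65, valid modulo lcm(12, 13) = 156: x ≡ 65 (mod 156).
Verify: 65 mod 3 = 2 ✓, 65 mod 4 = 1 ✓, 65 mod 13 = 0 ✓.

x ≡ 65 (mod 156).


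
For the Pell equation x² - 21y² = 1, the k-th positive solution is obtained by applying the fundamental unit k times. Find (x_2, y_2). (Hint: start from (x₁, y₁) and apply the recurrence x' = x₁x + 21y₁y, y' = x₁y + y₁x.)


Step 1: Find the fundamental solution (x₁, y₁) of x² - 21y² = 1.
  Expand √21 as a continued fraction. a₀ = ⌊√21⌋ = 4; iterate m_{k+1} = d_k·a_k − m_k, d_{k+1} = (21 − m_{k+1}²)/d_k, a_{k+1} = ⌊(a₀ + m_{k+1})/d_{k+1}⌋ (starting m₀ = 0, d₀ = 1), with convergents p_k = a_k·p_{k-1} + p_{k-2}, q_k = a_k·q_{k-1} + q_{k-2} (p₋₁ = 1, q₋₁ = 0):
  k = 0: a₀ = 4; p₀/q₀ = 4/1; p₀² − 21·q₀² = 16 − 21 = -5.
  k = 1: m = 4, d = 5, a = ⌊(4 + 4)/5⌋ = 1; p/q = (1·4 + 1)/(1·1 + 0) = 5/1; p² − 21·q² = 25 − 21 = 4.
  k = 2: m = 1, d = 4, a = ⌊(4 + 1)/4⌋ = 1; p/q = (1·5 + 4)/(1·1 + 1) = 9/2; p² − 21·q² = 81 − 84 = -3.
  k = 3: m = 3, d = 3, a = ⌊(4 + 3)/3⌋ = 2; p/q = (2·9 + 5)/(2·2 + 1) = 23/5; p² − 21·q² = 529 − 525 = 4.
  k = 4: m = 3, d = 4, a = ⌊(4 + 3)/4⌋ = 1; p/q = (1·23 + 9)/(1·5 + 2) = 32/7; p² − 21·q² = 1024 − 1029 = -5.
  k = 5: m = 1, d = 5, a = ⌊(4 + 1)/5⌋ = 1; p/q = (1·32 + 23)/(1·7 + 5) = 55/12; p² − 21·q² = 3025 − 3024 = 1.
  The first convergent with p² − 21·q² = 1 gives the fundamental solution (x₁, y₁) = (55, 12).
Step 2: Apply the recurrence (x_{n+1}, y_{n+1}) = (x₁x_n + 21y₁y_n, x₁y_n + y₁x_n) repeatedly.
  From (x_1, y_1) = (55, 12): x_2 = 55·55 + 21·12·12 = 6049; y_2 = 55·12 + 12·55 = 1320.
Step 3: Verify x_2² - 21·y_2² = 36590401 - 36590400 = 1 (should be 1). ✓

(x_1, y_1) = (55, 12); (x_2, y_2) = (6049, 1320).


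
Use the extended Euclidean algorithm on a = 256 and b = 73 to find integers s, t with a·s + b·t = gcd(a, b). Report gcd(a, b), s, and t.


Euclidean algorithm on (256, 73) — divide until remainder is 0:
  256 = 3 · 73 + 37
  73 = 1 · 37 + 36
  37 = 1 · 36 + 1
  36 = 36 · 1 + 0
gcd(256, 73) = 1.
Track Bezout coefficients alongside the remainders: start with r₀ = 256 = a·1 + b·0 (s = 1, t = 0) and r₁ = 73 = a·0 + b·1 (s = 0, t = 1); each new remainder r_{k+1} = r_{k-1} − q_k·r_k inherits s_{k+1} = s_{k-1} − q_k·s_k, t_{k+1} = t_{k-1} − q_k·t_k, so r_k = a·s_k + b·t_k at every step:
  q = 3: r = 37, s = 1 − 3·0 = 1, t = 0 − 3·1 = -3  (check: 256·1 + 73·(-3) = 37)
  q = 1: r = 36, s = 0 − 1·1 = -1, t = 1 − 1·(-3) = 4  (check: 256·(-1) + 73·4 = 36)
  q = 1: r = 1, s = 1 − 1·(-1) = 2, t = -3 − 1·4 = -7  (check: 256·2 + 73·(-7) = 1)
The row with r = 1 (the gcd) gives the Bezout coefficients s = 2, t = -7.
Result: 256 · (2) + 73 · (-7) = 1.

gcd(256, 73) = 1; s = 2, t = -7 (check: 256·2 + 73·(-7) = 1).


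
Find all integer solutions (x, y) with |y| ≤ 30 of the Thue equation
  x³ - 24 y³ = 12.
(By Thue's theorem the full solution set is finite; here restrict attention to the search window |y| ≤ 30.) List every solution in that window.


The equation is x³ - 24y³ = 12. For fixed y, x³ = 24·y³ + 12, so a solution requires the RHS to be a perfect cube.
Strategy: iterate y from -30 to 30, compute RHS = 24·y³ + 12, and check whether it is a (positive or negative) perfect cube.
Check small values of y:
  y = 0: RHS = 12 is not a perfect cube.
  y = 1: RHS = 36 is not a perfect cube.
  y = -1: RHS = -12 is not a perfect cube.
  y = 2: RHS = 204 is not a perfect cube.
  y = -2: RHS = -180 is not a perfect cube.
  y = 3: RHS = 660 is not a perfect cube.
  y = -3: RHS = -636 is not a perfect cube.
Continuing the search up to |y| = 30 finds no solutions either.
No (x, y) in the scanned range satisfies the equation.

No integer solutions with |y| ≤ 30.


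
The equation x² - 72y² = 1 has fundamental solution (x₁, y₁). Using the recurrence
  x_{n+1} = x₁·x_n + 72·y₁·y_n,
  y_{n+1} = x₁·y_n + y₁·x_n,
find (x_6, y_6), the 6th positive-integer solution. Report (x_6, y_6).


Step 1: Find the fundamental solution (x₁, y₁) of x² - 72y² = 1.
  Expand √72 as a continued fraction. a₀ = ⌊√72⌋ = 8; iterate m_{k+1} = d_k·a_k − m_k, d_{k+1} = (72 − m_{k+1}²)/d_k, a_{k+1} = ⌊(a₀ + m_{k+1})/d_{k+1}⌋ (starting m₀ = 0, d₀ = 1), with convergents p_k = a_k·p_{k-1} + p_{k-2}, q_k = a_k·q_{k-1} + q_{k-2} (p₋₁ = 1, q₋₁ = 0):
  k = 0: a₀ = 8; p₀/q₀ = 8/1; p₀² − 72·q₀² = 64 − 72 = -8.
  k = 1: m = 8, d = 8, a = ⌊(8 + 8)/8⌋ = 2; p/q = (2·8 + 1)/(2·1 + 0) = 17/2; p² − 72·q² = 289 − 288 = 1.
  The first convergent with p² − 72·q² = 1 gives the fundamental solution (x₁, y₁) = (17, 2).
Step 2: Apply the recurrence (x_{n+1}, y_{n+1}) = (x₁x_n + 72y₁y_n, x₁y_n + y₁x_n) repeatedly.
  From (x_1, y_1) = (17, 2): x_2 = 17·17 + 72·2·2 = 577; y_2 = 17·2 + 2·17 = 68.
  From (x_2, y_2) = (577, 68): x_3 = 17·577 + 72·2·68 = 19601; y_3 = 17·68 + 2·577 = 2310.
  From (x_3, y_3) = (19601, 2310): x_4 = 17·19601 + 72·2·2310 = 665857; y_4 = 17·2310 + 2·19601 = 78472.
  From (x_4, y_4) = (665857, 78472): x_5 = 17·665857 + 72·2·78472 = 22619537; y_5 = 17·78472 + 2·665857 = 2665738.
  From (x_5, y_5) = (22619537, 2665738): x_6 = 17·22619537 + 72·2·2665738 = 768398401; y_6 = 17·2665738 + 2·22619537 = 90556620.
Step 3: Verify x_6² - 72·y_6² = 590436102659356801 - 590436102659356800 = 1 (should be 1). ✓

(x_1, y_1) = (17, 2); (x_6, y_6) = (768398401, 90556620).


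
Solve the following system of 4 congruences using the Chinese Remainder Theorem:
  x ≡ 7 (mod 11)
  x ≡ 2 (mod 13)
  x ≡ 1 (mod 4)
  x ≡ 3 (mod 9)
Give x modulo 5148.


Product of moduli M = 11 · 13 · 4 · 9 = 5148.
Merge one congruence at a time:
  Start: x ≡ 7 (mod 11).
  Combine with x ≡ 2 (mod 13); new modulus lcm = 143.
    Write x = 7 + 11·t and substitute into x ≡ 2 (mod 13): 11·t ≡ 2 − 7 = -5 (mod 13).
    Reduce coefficients mod 13: 11·t ≡ 8 (mod 13).
    The inverse of 11 mod 13 is 6 (since 11·6 = 66 = 5·13 + 1), so t ≡ 6·8 = 48 ≡ 9 (mod 13).
    Then x = 7 + 11·9 = 106, valid modulo lcm(11, 13) = 143: x ≡ 106 (mod 143).
  Combine with x ≡ 1 (mod 4); new modulus lcm = 572.
    Write x = 106 + 143·t and substitute into x ≡ 1 (mod 4): 143·t ≡ 1 − 106 = -105 (mod 4).
    Reduce coefficients mod 4: 3·t ≡ 3 (mod 4).
    The inverse of 3 mod 4 is 3 (since 3·3 = 9 = 2·4 + 1), so t ≡ 3·3 = 9 ≡ 1 (mod 4).
    Then x = 106 + 143·1 = 249, valid modulo lcm(143, 4) = 572: x ≡ 249 (mod 572).
  Combine with x ≡ 3 (mod 9); new modulus lcm = 5148.
    Write x = 249 + 572·t and substitute into x ≡ 3 (mod 9): 572·t ≡ 3 − 249 = -246 (mod 9).
    Reduce coefficients mod 9: 5·t ≡ 6 (mod 9).
    The inverse of 5 mod 9 is 2 (since 5·2 = 10 = 1·9 + 1), so t ≡ 2·6 = 12 ≡ 3 (mod 9).
    Then x = 249 + 572·3 = 1965, valid modulo lcm(572, 9) = 5148: x ≡ 1965 (mod 5148).
Verify against each original: 1965 mod 11 = 7, 1965 mod 13 = 2, 1965 mod 4 = 1, 1965 mod 9 = 3.

x ≡ 1965 (mod 5148).


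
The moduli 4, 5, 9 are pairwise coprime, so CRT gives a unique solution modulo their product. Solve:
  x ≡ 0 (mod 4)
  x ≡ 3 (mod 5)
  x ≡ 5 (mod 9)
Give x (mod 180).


Moduli 4, 5, 9 are pairwise coprime; by CRT there is a unique solution modulo M = 4 · 5 · 9 = 180.
Solve pairwise, accumulating the modulus:
  Start with x ≡ 0 (mod 4).
  Combine with x ≡ 3 (mod 5): since gcd(4, 5) = 1, we get a unique residue mod 20.
    Write x = 0 + 4·t and substitute into x ≡ 3 (mod 5): 4·t ≡ 3 − 0 = 3 (mod 5).
    The inverse of 4 mod 5 is 4 (since 4·4 = 16 = 3·5 + 1), so t ≡ 4·3 = 12 ≡ 2 (mod 5).
    Then x = 0 + 4·2 = 8, valid modulo lcm(4, 5) = 20: x ≡ 8 (mod 20).
  Combine with x ≡ 5 (mod 9): since gcd(20, 9) = 1, we get a unique residue mod 180.
    Write x = 8 + 20·t and substitute into x ≡ 5 (mod 9): 20·t ≡ 5 − 8 = -3 (mod 9).
    Reduce coefficients mod 9: 2·t ≡ 6 (mod 9).
    The inverse of 2 mod 9 is 5 (since 2·5 = 10 = 1·9 + 1), so t ≡ 5·6 = 30 ≡ 3 (mod 9).
    Then x = 8 + 20·3 = 68, valid modulo lcm(20, 9) = 180: x ≡ 68 (mod 180).
Verify: 68 mod 4 = 0 ✓, 68 mod 5 = 3 ✓, 68 mod 9 = 5 ✓.

x ≡ 68 (mod 180).


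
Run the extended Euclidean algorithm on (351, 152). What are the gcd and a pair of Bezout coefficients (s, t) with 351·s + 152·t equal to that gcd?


Euclidean algorithm on (351, 152) — divide until remainder is 0:
  351 = 2 · 152 + 47
  152 = 3 · 47 + 11
  47 = 4 · 11 + 3
  11 = 3 · 3 + 2
  3 = 1 · 2 + 1
  2 = 2 · 1 + 0
gcd(351, 152) = 1.
Track Bezout coefficients alongside the remainders: start with r₀ = 351 = a·1 + b·0 (s = 1, t = 0) and r₁ = 152 = a·0 + b·1 (s = 0, t = 1); each new remainder r_{k+1} = r_{k-1} − q_k·r_k inherits s_{k+1} = s_{k-1} − q_k·s_k, t_{k+1} = t_{k-1} − q_k·t_k, so r_k = a·s_k + b·t_k at every step:
  q = 2: r = 47, s = 1 − 2·0 = 1, t = 0 − 2·1 = -2  (check: 351·1 + 152·(-2) = 47)
  q = 3: r = 11, s = 0 − 3·1 = -3, t = 1 − 3·(-2) = 7  (check: 351·(-3) + 152·7 = 11)
  q = 4: r = 3, s = 1 − 4·(-3) = 13, t = -2 − 4·7 = -30  (check: 351·13 + 152·(-30) = 3)
  q = 3: r = 2, s = -3 − 3·13 = -42, t = 7 − 3·(-30) = 97  (check: 351·(-42) + 152·97 = 2)
  q = 1: r = 1, s = 13 − 1·(-42) = 55, t = -30 − 1·97 = -127  (check: 351·55 + 152·(-127) = 1)
The row with r = 1 (the gcd) gives the Bezout coefficients s = 55, t = -127.
Result: 351 · (55) + 152 · (-127) = 1.

gcd(351, 152) = 1; s = 55, t = -127 (check: 351·55 + 152·(-127) = 1).


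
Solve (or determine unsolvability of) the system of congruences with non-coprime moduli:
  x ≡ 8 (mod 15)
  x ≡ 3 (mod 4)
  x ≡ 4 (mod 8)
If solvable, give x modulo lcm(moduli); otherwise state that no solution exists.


Moduli 15, 4, 8 are not pairwise coprime, so CRT works modulo lcm(m_i) when all pairwise compatibility conditions hold.
Pairwise compatibility: gcd(m_i, m_j) must divide a_i - a_j for every pair.
Merge one congruence at a time:
  Start: x ≡ 8 (mod 15).
  Combine with x ≡ 3 (mod 4): gcd(15, 4) = 1; 3 - 8 = -5, which IS divisible by 1, so compatible.
    Write x = 8 + 15·t and substitute into x ≡ 3 (mod 4): 15·t ≡ 3 − 8 = -5 (mod 4).
    Reduce coefficients mod 4: 3·t ≡ 3 (mod 4).
    The inverse of 3 mod 4 is 3 (since 3·3 = 9 = 2·4 + 1), so t ≡ 3·3 = 9 ≡ 1 (mod 4).
    Then x = 8 + 15·1 = 23, valid modulo lcm(15, 4) = 60: x ≡ 23 (mod 60).
  Combine with x ≡ 4 (mod 8): gcd(60, 8) = 4, and 4 - 23 = -19 is NOT divisible by 4.
    ⇒ system is inconsistent (no integer solution).

No solution (the system is inconsistent).


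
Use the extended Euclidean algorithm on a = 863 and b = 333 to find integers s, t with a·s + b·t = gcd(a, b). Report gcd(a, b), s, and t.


Euclidean algorithm on (863, 333) — divide until remainder is 0:
  863 = 2 · 333 + 197
  333 = 1 · 197 + 136
  197 = 1 · 136 + 61
  136 = 2 · 61 + 14
  61 = 4 · 14 + 5
  14 = 2 · 5 + 4
  5 = 1 · 4 + 1
  4 = 4 · 1 + 0
gcd(863, 333) = 1.
Track Bezout coefficients alongside the remainders: start with r₀ = 863 = a·1 + b·0 (s = 1, t = 0) and r₁ = 333 = a·0 + b·1 (s = 0, t = 1); each new remainder r_{k+1} = r_{k-1} − q_k·r_k inherits s_{k+1} = s_{k-1} − q_k·s_k, t_{k+1} = t_{k-1} − q_k·t_k, so r_k = a·s_k + b·t_k at every step:
  q = 2: r = 197, s = 1 − 2·0 = 1, t = 0 − 2·1 = -2  (check: 863·1 + 333·(-2) = 197)
  q = 1: r = 136, s = 0 − 1·1 = -1, t = 1 − 1·(-2) = 3  (check: 863·(-1) + 333·3 = 136)
  q = 1: r = 61, s = 1 − 1·(-1) = 2, t = -2 − 1·3 = -5  (check: 863·2 + 333·(-5) = 61)
  q = 2: r = 14, s = -1 − 2·2 = -5, t = 3 − 2·(-5) = 13  (check: 863·(-5) + 333·13 = 14)
  q = 4: r = 5, s = 2 − 4·(-5) = 22, t = -5 − 4·13 = -57  (check: 863·22 + 333·(-57) = 5)
  q = 2: r = 4, s = -5 − 2·22 = -49, t = 13 − 2·(-57) = 127  (check: 863·(-49) + 333·127 = 4)
  q = 1: r = 1, s = 22 − 1·(-49) = 71, t = -57 − 1·127 = -184  (check: 863·71 + 333·(-184) = 1)
The row with r = 1 (the gcd) gives the Bezout coefficients s = 71, t = -184.
Result: 863 · (71) + 333 · (-184) = 1.

gcd(863, 333) = 1; s = 71, t = -184 (check: 863·71 + 333·(-184) = 1).


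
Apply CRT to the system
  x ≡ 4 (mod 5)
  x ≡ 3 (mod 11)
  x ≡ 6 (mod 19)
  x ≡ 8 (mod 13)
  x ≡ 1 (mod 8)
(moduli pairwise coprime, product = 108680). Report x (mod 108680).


Product of moduli M = 5 · 11 · 19 · 13 · 8 = 108680.
Merge one congruence at a time:
  Start: x ≡ 4 (mod 5).
  Combine with x ≡ 3 (mod 11); new modulus lcm = 55.
    Write x = 4 + 5·t and substitute into x ≡ 3 (mod 11): 5·t ≡ 3 − 4 = -1 (mod 11).
    Reduce coefficients mod 11: 5·t ≡ 10 (mod 11).
    The inverse of 5 mod 11 is 9 (since 5·9 = 45 = 4·11 + 1), so t ≡ 9·10 = 90 ≡ 2 (mod 11).
    Then x = 4 + 5·2 = 14, valid modulo lcm(5, 11) = 55: x ≡ 14 (mod 55).
  Combine with x ≡ 6 (mod 19); new modulus lcm = 1045.
    Write x = 14 + 55·t and substitute into x ≡ 6 (mod 19): 55·t ≡ 6 − 14 = -8 (mod 19).
    Reduce coefficients mod 19: 17·t ≡ 11 (mod 19).
    The inverse of 17 mod 19 is 9 (since 17·9 = 153 = 8·19 + 1), so t ≡ 9·11 = 99 ≡ 4 (mod 19).
    Then x = 14 + 55·4 = 234, valid modulo lcm(55, 19) = 1045: x ≡ 234 (mod 1045).
  Combine with x ≡ 8 (mod 13); new modulus lcm = 13585.
    Write x = 234 + 1045·t and substitute into x ≡ 8 (mod 13): 1045·t ≡ 8 − 234 = -226 (mod 13).
    Reduce coefficients mod 13: 5·t ≡ 8 (mod 13).
    The inverse of 5 mod 13 is 8 (since 5·8 = 40 = 3·13 + 1), so t ≡ 8·8 = 64 ≡ 12 (mod 13).
    Then x = 234 + 1045·12 = 12774, valid modulo lcm(1045, 13) = 13585: x ≡ 12774 (mod 13585).
  Combine with x ≡ 1 (mod 8); new modulus lcm = 108680.
    Write x = 12774 + 13585·t and substitute into x ≡ 1 (mod 8): 13585·t ≡ 1 − 12774 = -12773 (mod 8).
    Reduce coefficients mod 8: 1·t ≡ 3 (mod 8).
    So t ≡ 3 (mod 8).
    Then x = 12774 + 13585·3 = 53529, valid modulo lcm(13585, 8) = 108680: x ≡ 53529 (mod 108680).
Verify against each original: 53529 mod 5 = 4, 53529 mod 11 = 3, 53529 mod 19 = 6, 53529 mod 13 = 8, 53529 mod 8 = 1.

x ≡ 53529 (mod 108680).


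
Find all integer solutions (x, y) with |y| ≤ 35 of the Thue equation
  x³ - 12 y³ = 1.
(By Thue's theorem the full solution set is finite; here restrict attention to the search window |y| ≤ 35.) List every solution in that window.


The equation is x³ - 12y³ = 1. For fixed y, x³ = 12·y³ + 1, so a solution requires the RHS to be a perfect cube.
Strategy: iterate y from -35 to 35, compute RHS = 12·y³ + 1, and check whether it is a (positive or negative) perfect cube.
Check small values of y:
  y = 0: RHS = 1 = (1)³ ⇒ x = 1 works.
  y = 1: RHS = 13 is not a perfect cube.
  y = -1: RHS = -11 is not a perfect cube.
  y = 2: RHS = 97 is not a perfect cube.
  y = -2: RHS = -95 is not a perfect cube.
  y = 3: RHS = 325 is not a perfect cube.
  y = -3: RHS = -323 is not a perfect cube.
Continuing the search up to |y| = 35 finds no further solutions beyond those listed.
Collected solutions: (1, 0).

Solutions (with |y| ≤ 35): (1, 0).


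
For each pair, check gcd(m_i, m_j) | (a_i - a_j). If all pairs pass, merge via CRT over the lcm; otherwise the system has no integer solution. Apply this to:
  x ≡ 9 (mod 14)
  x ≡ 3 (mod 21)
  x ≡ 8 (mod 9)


Moduli 14, 21, 9 are not pairwise coprime, so CRT works modulo lcm(m_i) when all pairwise compatibility conditions hold.
Pairwise compatibility: gcd(m_i, m_j) must divide a_i - a_j for every pair.
Merge one congruence at a time:
  Start: x ≡ 9 (mod 14).
  Combine with x ≡ 3 (mod 21): gcd(14, 21) = 7, and 3 - 9 = -6 is NOT divisible by 7.
    ⇒ system is inconsistent (no integer solution).

No solution (the system is inconsistent).


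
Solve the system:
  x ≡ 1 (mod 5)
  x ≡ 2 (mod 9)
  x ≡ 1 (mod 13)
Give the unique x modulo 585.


Moduli 5, 9, 13 are pairwise coprime; by CRT there is a unique solution modulo M = 5 · 9 · 13 = 585.
Solve pairwise, accumulating the modulus:
  Start with x ≡ 1 (mod 5).
  Combine with x ≡ 2 (mod 9): since gcd(5, 9) = 1, we get a unique residue mod 45.
    Write x = 1 + 5·t and substitute into x ≡ 2 (mod 9): 5·t ≡ 2 − 1 = 1 (mod 9).
    The inverse of 5 mod 9 is 2 (since 5·2 = 10 = 1·9 + 1), so t ≡ 2·1 = 2 ≡ 2 (mod 9).
    Then x = 1 + 5·2 = 11, valid modulo lcm(5, 9) = 45: x ≡ 11 (mod 45).
  Combine with x ≡ 1 (mod 13): since gcd(45, 13) = 1, we get a unique residue mod 585.
    Write x = 11 + 45·t and substitute into x ≡ 1 (mod 13): 45·t ≡ 1 − 11 = -10 (mod 13).
    Reduce coefficients mod 13: 6·t ≡ 3 (mod 13).
    The inverse of 6 mod 13 is 11 (since 6·11 = 66 = 5·13 + 1), so t ≡ 11·3 = 33 ≡ 7 (mod 13).
    Then x = 11 + 45·7 = 326, valid modulo lcm(45, 13) = 585: x ≡ 326 (mod 585).
Verify: 326 mod 5 = 1 ✓, 326 mod 9 = 2 ✓, 326 mod 13 = 1 ✓.

x ≡ 326 (mod 585).


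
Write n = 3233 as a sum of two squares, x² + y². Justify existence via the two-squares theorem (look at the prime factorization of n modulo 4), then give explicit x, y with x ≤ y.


Step 1: Factor n = 3233 = 53 · 61.
Step 2: Check the mod-4 condition on each prime factor: 53 ≡ 1 (mod 4), exponent 1; 61 ≡ 1 (mod 4), exponent 1.
All primes ≡ 3 (mod 4) appear to even exponent (or don't appear), so by the two-squares theorem n IS expressible as a sum of two squares.
Step 3: Build a representation. Here n = 53 · 61 is a product of primes ≡ 1 (mod 4). Each prime p ≡ 1 (mod 4) is itself a sum of two squares; find a² by testing p − a² for a perfect square:
  53: 53 − 1² = 52, 53 − 2² = 49 = 7² ⇒ 53 = 2² + 7².
  61: 61 − 1² = 60, 61 − 2² = 57, 61 − 3² = 52, 61 − 4² = 45, 61 − 5² = 36 = 6² ⇒ 61 = 5² + 6².
  Combine using the Brahmagupta–Fibonacci identity (a² + b²)(c² + d²) = (ac − bd)² + (ad + bc)² = (ac + bd)² + (ad − bc)²:
  53 · 61 = 3233: from (2² + 7²)(5² + 6²), take (2·5 − 7·6, 2·6 + 7·5) = (10 − 42, 12 + 35) = (-32, 47); dropping signs (only squares matter) gives (32, 47); check 32² + 47² = 1024 + 2209 = 3233 ✓.
Step 4: Order so x ≤ y and verify: 32² + 47² = 1024 + 2209 = 3233 = n. ✓

n = 3233 = 32² + 47² (one valid representation with x ≤ y).


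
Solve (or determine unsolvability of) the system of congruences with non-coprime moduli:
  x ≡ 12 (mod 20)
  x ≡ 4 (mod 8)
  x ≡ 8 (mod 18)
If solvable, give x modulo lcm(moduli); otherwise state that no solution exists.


Moduli 20, 8, 18 are not pairwise coprime, so CRT works modulo lcm(m_i) when all pairwise compatibility conditions hold.
Pairwise compatibility: gcd(m_i, m_j) must divide a_i - a_j for every pair.
Merge one congruence at a time:
  Start: x ≡ 12 (mod 20).
  Combine with x ≡ 4 (mod 8): gcd(20, 8) = 4; 4 - 12 = -8, which IS divisible by 4, so compatible.
    Write x = 12 + 20·t and substitute into x ≡ 4 (mod 8): 20·t ≡ 4 − 12 = -8 (mod 8).
    Divide the congruence (and modulus) by g = 4: 5·t ≡ -2 (mod 2).
    Reduce coefficients mod 2: 1·t ≡ 0 (mod 2).
    So t ≡ 0 (mod 2).
    Then x = 12 + 20·0 = 12, valid modulo lcm(20, 8) = 40: x ≡ 12 (mod 40).
  Combine with x ≡ 8 (mod 18): gcd(40, 18) = 2; 8 - 12 = -4, which IS divisible by 2, so compatible.
    Write x = 12 + 40·t and substitute into x ≡ 8 (mod 18): 40·t ≡ 8 − 12 = -4 (mod 18).
    Divide the congruence (and modulus) by g = 2: 20·t ≡ -2 (mod 9).
    Reduce coefficients mod 9: 2·t ≡ 7 (mod 9).
    The inverse of 2 mod 9 is 5 (since 2·5 = 10 = 1·9 + 1), so t ≡ 5·7 = 35 ≡ 8 (mod 9).
    Then x = 12 + 40·8 = 332, valid modulo lcm(40, 18) = 360: x ≡ 332 (mod 360).
Verify: 332 mod 20 = 12, 332 mod 8 = 4, 332 mod 18 = 8.

x ≡ 332 (mod 360).


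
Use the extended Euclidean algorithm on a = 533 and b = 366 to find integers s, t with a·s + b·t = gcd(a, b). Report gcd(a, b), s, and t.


Euclidean algorithm on (533, 366) — divide until remainder is 0:
  533 = 1 · 366 + 167
  366 = 2 · 167 + 32
  167 = 5 · 32 + 7
  32 = 4 · 7 + 4
  7 = 1 · 4 + 3
  4 = 1 · 3 + 1
  3 = 3 · 1 + 0
gcd(533, 366) = 1.
Track Bezout coefficients alongside the remainders: start with r₀ = 533 = a·1 + b·0 (s = 1, t = 0) and r₁ = 366 = a·0 + b·1 (s = 0, t = 1); each new remainder r_{k+1} = r_{k-1} − q_k·r_k inherits s_{k+1} = s_{k-1} − q_k·s_k, t_{k+1} = t_{k-1} − q_k·t_k, so r_k = a·s_k + b·t_k at every step:
  q = 1: r = 167, s = 1 − 1·0 = 1, t = 0 − 1·1 = -1  (check: 533·1 + 366·(-1) = 167)
  q = 2: r = 32, s = 0 − 2·1 = -2, t = 1 − 2·(-1) = 3  (check: 533·(-2) + 366·3 = 32)
  q = 5: r = 7, s = 1 − 5·(-2) = 11, t = -1 − 5·3 = -16  (check: 533·11 + 366·(-16) = 7)
  q = 4: r = 4, s = -2 − 4·11 = -46, t = 3 − 4·(-16) = 67  (check: 533·(-46) + 366·67 = 4)
  q = 1: r = 3, s = 11 − 1·(-46) = 57, t = -16 − 1·67 = -83  (check: 533·57 + 366·(-83) = 3)
  q = 1: r = 1, s = -46 − 1·57 = -103, t = 67 − 1·(-83) = 150  (check: 533·(-103) + 366·150 = 1)
The row with r = 1 (the gcd) gives the Bezout coefficients s = -103, t = 150.
Result: 533 · (-103) + 366 · (150) = 1.

gcd(533, 366) = 1; s = -103, t = 150 (check: 533·(-103) + 366·150 = 1).


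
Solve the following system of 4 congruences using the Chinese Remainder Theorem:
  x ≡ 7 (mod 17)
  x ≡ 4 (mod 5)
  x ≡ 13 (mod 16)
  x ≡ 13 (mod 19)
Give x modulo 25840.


Product of moduli M = 17 · 5 · 16 · 19 = 25840.
Merge one congruence at a time:
  Start: x ≡ 7 (mod 17).
  Combine with x ≡ 4 (mod 5); new modulus lcm = 85.
    Write x = 7 + 17·t and substitute into x ≡ 4 (mod 5): 17·t ≡ 4 − 7 = -3 (mod 5).
    Reduce coefficients mod 5: 2·t ≡ 2 (mod 5).
    The inverse of 2 mod 5 is 3 (since 2·3 = 6 = 1·5 + 1), so t ≡ 3·2 = 6 ≡ 1 (mod 5).
    Then x = 7 + 17·1 = 24, valid modulo lcm(17, 5) = 85: x ≡ 24 (mod 85).
  Combine with x ≡ 13 (mod 16); new modulus lcm = 1360.
    Write x = 24 + 85·t and substitute into x ≡ 13 (mod 16): 85·t ≡ 13 − 24 = -11 (mod 16).
    Reduce coefficients mod 16: 5·t ≡ 5 (mod 16).
    The inverse of 5 mod 16 is 13 (since 5·13 = 65 = 4·16 + 1), so t ≡ 13·5 = 65 ≡ 1 (mod 16).
    Then x = 24 + 85·1 = 109, valid modulo lcm(85, 16) = 1360: x ≡ 109 (mod 1360).
  Combine with x ≡ 13 (mod 19); new modulus lcm = 25840.
    Write x = 109 + 1360·t and substitute into x ≡ 13 (mod 19): 1360·t ≡ 13 − 109 = -96 (mod 19).
    Reduce coefficients mod 19: 11·t ≡ 18 (mod 19).
    The inverse of 11 mod 19 is 7 (since 11·7 = 77 = 4·19 + 1), so t ≡ 7·18 = 126 ≡ 12 (mod 19).
    Then x = 109 + 1360·12 = 16429, valid modulo lcm(1360, 19) = 25840: x ≡ 16429 (mod 25840).
Verify against each original: 16429 mod 17 = 7, 16429 mod 5 = 4, 16429 mod 16 = 13, 16429 mod 19 = 13.

x ≡ 16429 (mod 25840).


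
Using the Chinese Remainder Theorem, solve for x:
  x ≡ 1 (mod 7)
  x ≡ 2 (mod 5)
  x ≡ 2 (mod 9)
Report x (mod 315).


Moduli 7, 5, 9 are pairwise coprime; by CRT there is a unique solution modulo M = 7 · 5 · 9 = 315.
Solve pairwise, accumulating the modulus:
  Start with x ≡ 1 (mod 7).
  Combine with x ≡ 2 (mod 5): since gcd(7, 5) = 1, we get a unique residue mod 35.
    Write x = 1 + 7·t and substitute into x ≡ 2 (mod 5): 7·t ≡ 2 − 1 = 1 (mod 5).
    Reduce coefficients mod 5: 2·t ≡ 1 (mod 5).
    The inverse of 2 mod 5 is 3 (since 2·3 = 6 = 1·5 + 1), so t ≡ 3·1 = 3 ≡ 3 (mod 5).
    Then x = 1 + 7·3 = 22, valid modulo lcm(7, 5) = 35: x ≡ 22 (mod 35).
  Combine with x ≡ 2 (mod 9): since gcd(35, 9) = 1, we get a unique residue mod 315.
    Write x = 22 + 35·t and substitute into x ≡ 2 (mod 9): 35·t ≡ 2 − 22 = -20 (mod 9).
    Reduce coefficients mod 9: 8·t ≡ 7 (mod 9).
    The inverse of 8 mod 9 is 8 (since 8·8 = 64 = 7·9 + 1), so t ≡ 8·7 = 56 ≡ 2 (mod 9).
    Then x = 22 + 35·2 = 92, valid modulo lcm(35, 9) = 315: x ≡ 92 (mod 315).
Verify: 92 mod 7 = 1 ✓, 92 mod 5 = 2 ✓, 92 mod 9 = 2 ✓.

x ≡ 92 (mod 315).


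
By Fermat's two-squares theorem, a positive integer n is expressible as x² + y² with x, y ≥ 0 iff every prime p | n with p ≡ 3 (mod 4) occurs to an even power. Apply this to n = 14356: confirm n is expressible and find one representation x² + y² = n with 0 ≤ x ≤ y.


Step 1: Factor n = 14356 = 2^2 · 37 · 97.
Step 2: Check the mod-4 condition on each prime factor: 2 = 2 (special); 37 ≡ 1 (mod 4), exponent 1; 97 ≡ 1 (mod 4), exponent 1.
All primes ≡ 3 (mod 4) appear to even exponent (or don't appear), so by the two-squares theorem n IS expressible as a sum of two squares.
Step 3: Build a representation. Group n = k² · m with k = 2 and m = 37 · 97 = 3589 (a product of primes ≡ 1 (mod 4)); a representation of m scales to one of n via (k·x)² + (k·y)² = k²(x² + y²). Each prime p ≡ 1 (mod 4) is itself a sum of two squares; find a² by testing p − a² for a perfect square:
  37: 37 − 1² = 36 = 6² ⇒ 37 = 1² + 6².
  97: 97 − 1² = 96, 97 − 2² = 93, 97 − 3² = 88, 97 − 4² = 81 = 9² ⇒ 97 = 4² + 9².
  Combine using the Brahmagupta–Fibonacci identity (a² + b²)(c² + d²) = (ac − bd)² + (ad + bc)² = (ac + bd)² + (ad − bc)²:
  37 · 97 = 3589: from (1² + 6²)(4² + 9²), take (1·4 − 6·9, 1·9 + 6·4) = (4 − 54, 9 + 24) = (-50, 33); dropping signs (only squares matter) gives (50, 33); check 50² + 33² = 2500 + 1089 = 3589 ✓.
  Scale by k = 2: (2·50, 2·33) = (100, 66).
Step 4: Order so x ≤ y and verify: 66² + 100² = 4356 + 10000 = 14356 = n. ✓

n = 14356 = 66² + 100² (one valid representation with x ≤ y).


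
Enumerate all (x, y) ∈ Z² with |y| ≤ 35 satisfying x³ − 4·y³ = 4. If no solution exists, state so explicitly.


The equation is x³ - 4y³ = 4. For fixed y, x³ = 4·y³ + 4, so a solution requires the RHS to be a perfect cube.
Strategy: iterate y from -35 to 35, compute RHS = 4·y³ + 4, and check whether it is a (positive or negative) perfect cube.
Check small values of y:
  y = 0: RHS = 4 is not a perfect cube.
  y = 1: RHS = 8 = (2)³ ⇒ x = 2 works.
  y = -1: RHS = 0 = (0)³ ⇒ x = 0 works.
  y = 2: RHS = 36 is not a perfect cube.
  y = -2: RHS = -28 is not a perfect cube.
  y = 3: RHS = 112 is not a perfect cube.
  y = -3: RHS = -104 is not a perfect cube.
Continuing the search up to |y| = 35 finds no further solutions beyond those listed.
Collected solutions: (0, -1), (2, 1).

Solutions (with |y| ≤ 35): (0, -1), (2, 1).


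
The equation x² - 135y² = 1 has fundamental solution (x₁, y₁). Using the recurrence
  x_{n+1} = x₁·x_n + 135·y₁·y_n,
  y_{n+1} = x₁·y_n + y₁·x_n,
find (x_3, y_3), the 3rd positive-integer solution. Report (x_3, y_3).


Step 1: Find the fundamental solution (x₁, y₁) of x² - 135y² = 1.
  Expand √135 as a continued fraction. a₀ = ⌊√135⌋ = 11; iterate m_{k+1} = d_k·a_k − m_k, d_{k+1} = (135 − m_{k+1}²)/d_k, a_{k+1} = ⌊(a₀ + m_{k+1})/d_{k+1}⌋ (starting m₀ = 0, d₀ = 1), with convergents p_k = a_k·p_{k-1} + p_{k-2}, q_k = a_k·q_{k-1} + q_{k-2} (p₋₁ = 1, q₋₁ = 0):
  k = 0: a₀ = 11; p₀/q₀ = 11/1; p₀² − 135·q₀² = 121 − 135 = -14.
  k = 1: m = 11, d = 14, a = ⌊(11 + 11)/14⌋ = 1; p/q = (1·11 + 1)/(1·1 + 0) = 12/1; p² − 135·q² = 144 − 135 = 9.
  k = 2: m = 3, d = 9, a = ⌊(11 + 3)/9⌋ = 1; p/q = (1·12 + 11)/(1·1 + 1) = 23/2; p² − 135·q² = 529 − 540 = -11.
  k = 3: m = 6, d = 11, a = ⌊(11 + 6)/11⌋ = 1; p/q = (1·23 + 12)/(1·2 + 1) = 35/3; p² − 135·q² = 1225 − 1215 = 10.
  k = 4: m = 5, d = 10, a = ⌊(11 + 5)/10⌋ = 1; p/q = (1·35 + 23)/(1·3 + 2) = 58/5; p² − 135·q² = 3364 − 3375 = -11.
  k = 5: m = 5, d = 11, a = ⌊(11 + 5)/11⌋ = 1; p/q = (1·58 + 35)/(1·5 + 3) = 93/8; p² − 135·q² = 8649 − 8640 = 9.
  k = 6: m = 6, d = 9, a = ⌊(11 + 6)/9⌋ = 1; p/q = (1·93 + 58)/(1·8 + 5) = 151/13; p² − 135·q² = 22801 − 22815 = -14.
  k = 7: m = 3, d = 14, a = ⌊(11 + 3)/14⌋ = 1; p/q = (1·151 + 93)/(1·13 + 8) = 244/21; p² − 135·q² = 59536 − 59535 = 1.
  The first convergent with p² − 135·q² = 1 gives the fundamental solution (x₁, y₁) = (244, 21).
Step 2: Apply the recurrence (x_{n+1}, y_{n+1}) = (x₁x_n + 135y₁y_n, x₁y_n + y₁x_n) repeatedly.
  From (x_1, y_1) = (244, 21): x_2 = 244·244 + 135·21·21 = 119071; y_2 = 244·21 + 21·244 = 10248.
  From (x_2, y_2) = (119071, 10248): x_3 = 244·119071 + 135·21·10248 = 58106404; y_3 = 244·10248 + 21·119071 = 5001003.
Step 3: Verify x_3² - 135·y_3² = 3376354185811216 - 3376354185811215 = 1 (should be 1). ✓

(x_1, y_1) = (244, 21); (x_3, y_3) = (58106404, 5001003).


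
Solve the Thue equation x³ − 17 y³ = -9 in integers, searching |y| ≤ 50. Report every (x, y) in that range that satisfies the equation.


The equation is x³ - 17y³ = -9. For fixed y, x³ = 17·y³ − 9, so a solution requires the RHS to be a perfect cube.
Strategy: iterate y from -50 to 50, compute RHS = 17·y³ − 9, and check whether it is a (positive or negative) perfect cube.
Check small values of y:
  y = 0: RHS = -9 is not a perfect cube.
  y = 1: RHS = 8 = (2)³ ⇒ x = 2 works.
  y = -1: RHS = -26 is not a perfect cube.
  y = 2: RHS = 127 is not a perfect cube.
  y = -2: RHS = -145 is not a perfect cube.
  y = 3: RHS = 450 is not a perfect cube.
  y = -3: RHS = -468 is not a perfect cube.
Continuing the search up to |y| = 50 finds no further solutions beyond those listed.
Collected solutions: (2, 1).

Solutions (with |y| ≤ 50): (2, 1).


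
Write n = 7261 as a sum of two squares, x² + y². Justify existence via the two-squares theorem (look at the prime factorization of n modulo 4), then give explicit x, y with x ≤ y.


Step 1: Factor n = 7261 = 53 · 137.
Step 2: Check the mod-4 condition on each prime factor: 53 ≡ 1 (mod 4), exponent 1; 137 ≡ 1 (mod 4), exponent 1.
All primes ≡ 3 (mod 4) appear to even exponent (or don't appear), so by the two-squares theorem n IS expressible as a sum of two squares.
Step 3: Build a representation. Here n = 53 · 137 is a product of primes ≡ 1 (mod 4). Each prime p ≡ 1 (mod 4) is itself a sum of two squares; find a² by testing p − a² for a perfect square:
  53: 53 − 1² = 52, 53 − 2² = 49 = 7² ⇒ 53 = 2² + 7².
  137: 137 − 1² = 136, 137 − 2² = 133, 137 − 3² = 128, 137 − 4² = 121 = 11² ⇒ 137 = 4² + 11².
  Combine using the Brahmagupta–Fibonacci identity (a² + b²)(c² + d²) = (ac − bd)² + (ad + bc)² = (ac + bd)² + (ad − bc)²:
  53 · 137 = 7261: from (2² + 7²)(4² + 11²), take (2·4 − 7·11, 2·11 + 7·4) = (8 − 77, 22 + 28) = (-69, 50); dropping signs (only squares matter) gives (69, 50); check 69² + 50² = 4761 + 2500 = 7261 ✓.
Step 4: Order so x ≤ y and verify: 50² + 69² = 2500 + 4761 = 7261 = n. ✓

n = 7261 = 50² + 69² (one valid representation with x ≤ y).


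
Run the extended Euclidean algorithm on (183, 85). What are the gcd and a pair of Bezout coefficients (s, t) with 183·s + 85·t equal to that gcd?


Euclidean algorithm on (183, 85) — divide until remainder is 0:
  183 = 2 · 85 + 13
  85 = 6 · 13 + 7
  13 = 1 · 7 + 6
  7 = 1 · 6 + 1
  6 = 6 · 1 + 0
gcd(183, 85) = 1.
Track Bezout coefficients alongside the remainders: start with r₀ = 183 = a·1 + b·0 (s = 1, t = 0) and r₁ = 85 = a·0 + b·1 (s = 0, t = 1); each new remainder r_{k+1} = r_{k-1} − q_k·r_k inherits s_{k+1} = s_{k-1} − q_k·s_k, t_{k+1} = t_{k-1} − q_k·t_k, so r_k = a·s_k + b·t_k at every step:
  q = 2: r = 13, s = 1 − 2·0 = 1, t = 0 − 2·1 = -2  (check: 183·1 + 85·(-2) = 13)
  q = 6: r = 7, s = 0 − 6·1 = -6, t = 1 − 6·(-2) = 13  (check: 183·(-6) + 85·13 = 7)
  q = 1: r = 6, s = 1 − 1·(-6) = 7, t = -2 − 1·13 = -15  (check: 183·7 + 85·(-15) = 6)
  q = 1: r = 1, s = -6 − 1·7 = -13, t = 13 − 1·(-15) = 28  (check: 183·(-13) + 85·28 = 1)
The row with r = 1 (the gcd) gives the Bezout coefficients s = -13, t = 28.
Result: 183 · (-13) + 85 · (28) = 1.

gcd(183, 85) = 1; s = -13, t = 28 (check: 183·(-13) + 85·28 = 1).


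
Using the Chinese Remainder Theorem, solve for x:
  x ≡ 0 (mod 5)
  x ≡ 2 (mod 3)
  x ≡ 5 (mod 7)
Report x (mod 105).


Moduli 5, 3, 7 are pairwise coprime; by CRT there is a unique solution modulo M = 5 · 3 · 7 = 105.
Solve pairwise, accumulating the modulus:
  Start with x ≡ 0 (mod 5).
  Combine with x ≡ 2 (mod 3): since gcd(5, 3) = 1, we get a unique residue mod 15.
    Write x = 0 + 5·t and substitute into x ≡ 2 (mod 3): 5·t ≡ 2 − 0 = 2 (mod 3).
    Reduce coefficients mod 3: 2·t ≡ 2 (mod 3).
    The inverse of 2 mod 3 is 2 (since 2·2 = 4 = 1·3 + 1), so t ≡ 2·2 = 4 ≡ 1 (mod 3).
    Then x = 0 + 5·1 = 5, valid modulo lcm(5, 3) = 15: x ≡ 5 (mod 15).
  Combine with x ≡ 5 (mod 7): since gcd(15, 7) = 1, we get a unique residue mod 105.
    Write x = 5 + 15·t and substitute into x ≡ 5 (mod 7): 15·t ≡ 5 − 5 = 0 (mod 7).
    Reduce coefficients mod 7: 1·t ≡ 0 (mod 7).
    So t ≡ 0 (mod 7).
    Then x = 5 + 15·0 = 5, valid modulo lcm(15, 7) = 105: x ≡ 5 (mod 105).
Verify: 5 mod 5 = 0 ✓, 5 mod 3 = 2 ✓, 5 mod 7 = 5 ✓.

x ≡ 5 (mod 105).


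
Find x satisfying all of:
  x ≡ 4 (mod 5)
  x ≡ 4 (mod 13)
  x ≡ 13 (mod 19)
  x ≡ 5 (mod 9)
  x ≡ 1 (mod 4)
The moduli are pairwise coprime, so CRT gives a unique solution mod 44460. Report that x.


Product of moduli M = 5 · 13 · 19 · 9 · 4 = 44460.
Merge one congruence at a time:
  Start: x ≡ 4 (mod 5).
  Combine with x ≡ 4 (mod 13); new modulus lcm = 65.
    Write x = 4 + 5·t and substitute into x ≡ 4 (mod 13): 5·t ≡ 4 − 4 = 0 (mod 13).
    The inverse of 5 mod 13 is 8 (since 5·8 = 40 = 3·13 + 1), so t ≡ 8·0 = 0 ≡ 0 (mod 13).
    Then x = 4 + 5·0 = 4, valid modulo lcm(5, 13) = 65: x ≡ 4 (mod 65).
  Combine with x ≡ 13 (mod 19); new modulus lcm = 1235.
    Write x = 4 + 65·t and substitute into x ≡ 13 (mod 19): 65·t ≡ 13 − 4 = 9 (mod 19).
    Reduce coefficients mod 19: 8·t ≡ 9 (mod 19).
    The inverse of 8 mod 19 is 12 (since 8·12 = 96 = 5·19 + 1), so t ≡ 12·9 = 108 ≡ 13 (mod 19).
    Then x = 4 + 65·13 = 849, valid modulo lcm(65, 19) = 1235: x ≡ 849 (mod 1235).
  Combine with x ≡ 5 (mod 9); new modulus lcm = 11115.
    Write x = 849 + 1235·t and substitute into x ≡ 5 (mod 9): 1235·t ≡ 5 − 849 = -844 (mod 9).
    Reduce coefficients mod 9: 2·t ≡ 2 (mod 9).
    The inverse of 2 mod 9 is 5 (since 2·5 = 10 = 1·9 + 1), so t ≡ 5·2 = 10 ≡ 1 (mod 9).
    Then x = 849 + 1235·1 = 2084, valid modulo lcm(1235, 9) = 11115: x ≡ 2084 (mod 11115).
  Combine with x ≡ 1 (mod 4); new modulus lcm = 44460.
    Write x = 2084 + 11115·t and substitute into x ≡ 1 (mod 4): 11115·t ≡ 1 − 2084 = -2083 (mod 4).
    Reduce coefficients mod 4: 3·t ≡ 1 (mod 4).
    The inverse of 3 mod 4 is 3 (since 3·3 = 9 = 2·4 + 1), so t ≡ 3·1 = 3 ≡ 3 (mod 4).
    Then x = 2084 + 11115·3 = 35429, valid modulo lcm(11115, 4) = 44460: x ≡ 35429 (mod 44460).
Verify against each original: 35429 mod 5 = 4, 35429 mod 13 = 4, 35429 mod 19 = 13, 35429 mod 9 = 5, 35429 mod 4 = 1.

x ≡ 35429 (mod 44460).


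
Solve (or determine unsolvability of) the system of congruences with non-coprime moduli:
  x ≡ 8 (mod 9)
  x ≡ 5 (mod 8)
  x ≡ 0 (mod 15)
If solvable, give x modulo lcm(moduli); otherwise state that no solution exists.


Moduli 9, 8, 15 are not pairwise coprime, so CRT works modulo lcm(m_i) when all pairwise compatibility conditions hold.
Pairwise compatibility: gcd(m_i, m_j) must divide a_i - a_j for every pair.
Merge one congruence at a time:
  Start: x ≡ 8 (mod 9).
  Combine with x ≡ 5 (mod 8): gcd(9, 8) = 1; 5 - 8 = -3, which IS divisible by 1, so compatible.
    Write x = 8 + 9·t and substitute into x ≡ 5 (mod 8): 9·t ≡ 5 − 8 = -3 (mod 8).
    Reduce coefficients mod 8: 1·t ≡ 5 (mod 8).
    So t ≡ 5 (mod 8).
    Then x = 8 + 9·5 = 53, valid modulo lcm(9, 8) = 72: x ≡ 53 (mod 72).
  Combine with x ≡ 0 (mod 15): gcd(72, 15) = 3, and 0 - 53 = -53 is NOT divisible by 3.
    ⇒ system is inconsistent (no integer solution).

No solution (the system is inconsistent).


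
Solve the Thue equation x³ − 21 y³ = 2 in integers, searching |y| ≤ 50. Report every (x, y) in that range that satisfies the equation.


The equation is x³ - 21y³ = 2. For fixed y, x³ = 21·y³ + 2, so a solution requires the RHS to be a perfect cube.
Strategy: iterate y from -50 to 50, compute RHS = 21·y³ + 2, and check whether it is a (positive or negative) perfect cube.
Check small values of y:
  y = 0: RHS = 2 is not a perfect cube.
  y = 1: RHS = 23 is not a perfect cube.
  y = -1: RHS = -19 is not a perfect cube.
  y = 2: RHS = 170 is not a perfect cube.
  y = -2: RHS = -166 is not a perfect cube.
  y = 3: RHS = 569 is not a perfect cube.
  y = -3: RHS = -565 is not a perfect cube.
Continuing the search up to |y| = 50 finds no solutions either.
No (x, y) in the scanned range satisfies the equation.

No integer solutions with |y| ≤ 50.


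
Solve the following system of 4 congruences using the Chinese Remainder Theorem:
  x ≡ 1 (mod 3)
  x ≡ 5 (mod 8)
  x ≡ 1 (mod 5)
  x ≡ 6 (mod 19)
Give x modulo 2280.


Product of moduli M = 3 · 8 · 5 · 19 = 2280.
Merge one congruence at a time:
  Start: x ≡ 1 (mod 3).
  Combine with x ≡ 5 (mod 8); new modulus lcm = 24.
    Write x = 1 + 3·t and substitute into x ≡ 5 (mod 8): 3·t ≡ 5 − 1 = 4 (mod 8).
    The inverse of 3 mod 8 is 3 (since 3·3 = 9 = 1·8 + 1), so t ≡ 3·4 = 12 ≡ 4 (mod 8).
    Then x = 1 + 3·4 = 13, valid modulo lcm(3, 8) = 24: x ≡ 13 (mod 24).
  Combine with x ≡ 1 (mod 5); new modulus lcm = 120.
    Write x = 13 + 24·t and substitute into x ≡ 1 (mod 5): 24·t ≡ 1 − 13 = -12 (mod 5).
    Reduce coefficients mod 5: 4·t ≡ 3 (mod 5).
    The inverse of 4 mod 5 is 4 (since 4·4 = 16 = 3·5 + 1), so t ≡ 4·3 = 12 ≡ 2 (mod 5).
    Then x = 13 + 24·2 = 61, valid modulo lcm(24, 5) = 120: x ≡ 61 (mod 120).
  Combine with x ≡ 6 (mod 19); new modulus lcm = 2280.
    Write x = 61 + 120·t and substitute into x ≡ 6 (mod 19): 120·t ≡ 6 − 61 = -55 (mod 19).
    Reduce coefficients mod 19: 6·t ≡ 2 (mod 19).
    The inverse of 6 mod 19 is 16 (since 6·16 = 96 = 5·19 + 1), so t ≡ 16·2 = 32 ≡ 13 (mod 19).
    Then x = 61 + 120·13 = 1621, valid modulo lcm(120, 19) = 2280: x ≡ 1621 (mod 2280).
Verify against each original: 1621 mod 3 = 1, 1621 mod 8 = 5, 1621 mod 5 = 1, 1621 mod 19 = 6.

x ≡ 1621 (mod 2280).
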